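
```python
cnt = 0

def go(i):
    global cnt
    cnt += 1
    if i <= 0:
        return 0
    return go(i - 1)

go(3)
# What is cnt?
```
Call trace:
go(i=3)
  go(i=2)
    go(i=1)
      go(i=0)
      -> return 0
    -> return 0
  -> return 0
-> return 0

cnt is incremented once per call. go is entered once for each i = 3, 2, 1, 0 (the i <= 0 call returns without recursing), i.e. 3 + 1 calls.
cnt = 4

Final answer: 4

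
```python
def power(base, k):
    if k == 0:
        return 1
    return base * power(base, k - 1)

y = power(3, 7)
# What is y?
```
Call trace:
power(base=3, k=7)
  power(base=3, k=6)
    power(base=3, k=5)
      power(base=3, k=4)
        power(base=3, k=3)
          power(base=3, k=2)
            power(base=3, k=1)
              power(base=3, k=0)
              -> return 1
            -> return 3
          -> return 9
        -> return 27
      -> return 81
    -> return 243
  -> return 729
-> return 2187

Final answer: 2187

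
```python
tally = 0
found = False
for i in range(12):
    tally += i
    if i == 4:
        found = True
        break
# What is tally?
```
Trace:
  tally=0
  tally=0, found=False
  tally=0, found=False, i=0
  tally=1, found=False, i=1
  tally=3, found=False, i=2
  tally=6, found=False, i=3
  tally=10, found=True, i=4

Final answer: 10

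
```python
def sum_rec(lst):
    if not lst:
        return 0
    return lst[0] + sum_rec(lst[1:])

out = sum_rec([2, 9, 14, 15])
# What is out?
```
Call trace:
sum_rec(lst=[2, 9, 14, 15])
  sum_rec(lst=[9, 14, 15])
    sum_rec(lst=[14, 15])
      sum_rec(lst=[15])
        sum_rec(lst=[])
        -> return 0
      -> return 15
    -> return 29
  -> return 38
-> return 40

Final answer: 40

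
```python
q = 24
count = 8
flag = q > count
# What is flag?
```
Trace:
  q=24
  q=24, count=8
  q=24, count=8, flag=True

Final answer: True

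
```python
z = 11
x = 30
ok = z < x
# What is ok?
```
Trace:
  z=11
  z=11, x=30
  z=11, x=30, ok=True

Final answer: True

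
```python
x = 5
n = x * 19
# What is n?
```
Trace:
  x=5
  x=5, n=95

Final answer: 95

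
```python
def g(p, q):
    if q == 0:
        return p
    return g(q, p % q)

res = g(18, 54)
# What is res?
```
Call trace:
g(p=18, q=54)
  g(p=54, q=18)
    g(p=18, q=0)
    -> return 18
  -> return 18
-> return 18

Final answer: 18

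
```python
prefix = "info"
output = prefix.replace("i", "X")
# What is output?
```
Trace:
  prefix='info'
  prefix='info', output='Xnfo'

Final answer: 'Xnfo'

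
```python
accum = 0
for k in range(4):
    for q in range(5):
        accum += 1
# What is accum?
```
Trace:
  accum=0
  accum=1, k=0, q=0
  accum=2, k=0, q=1
  accum=3, k=0, q=2
  accum=4, k=0, q=3
  accum=5, k=0, q=4
  accum=6, k=1, q=0
  accum=7, k=1, q=1
  accum=8, k=1, q=2
  accum=9, k=1, q=3
  accum=10, k=1, q=4
  accum=11, k=2, q=0
  accum=12, k=2, q=1
  accum=13, k=2, q=2
  accum=14, k=2, q=3
  accum=15, k=2, q=4
  accum=16, k=3, q=0
  accum=17, k=3, q=1
  accum=18, k=3, q=2
  accum=19, k=3, q=3
  accum=20, k=3, q=4

Final answer: 20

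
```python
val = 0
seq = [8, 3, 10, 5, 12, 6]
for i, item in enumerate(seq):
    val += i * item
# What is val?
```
Trace:
  val=0
  val=0, i=0, item=8
  val=3, i=1, item=3
  val=23, i=2, item=10
  val=38, i=3, item=5
  val=86, i=4, item=12
  val=116, i=5, item=6

Final answer: 116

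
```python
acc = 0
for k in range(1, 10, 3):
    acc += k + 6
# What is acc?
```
Trace:
  acc=0
  acc=7, k=1
  acc=17, k=4
  acc=30, k=7

Final answer: 30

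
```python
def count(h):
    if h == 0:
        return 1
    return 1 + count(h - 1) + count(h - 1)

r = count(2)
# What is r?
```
Call trace (a repeated sub-call is expanded the first time; later identical calls just restate its return value):
count(h=2)
  count(h=1)
    count(h=0)
    -> return 1
    count(h=0)
    -> return 1
  -> return 3
  count(h=1) -> return 3  (same call as traced above)
-> return 7

Final answer: 7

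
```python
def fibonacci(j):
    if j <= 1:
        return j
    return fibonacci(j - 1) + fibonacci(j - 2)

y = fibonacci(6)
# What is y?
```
Call trace (a repeated sub-call is expanded the first time; later identical calls just restate its return value):
fibonacci(j=6)
  fibonacci(j=5)
    fibonacci(j=4)
      fibonacci(j=3)
        fibonacci(j=2)
          fibonacci(j=1)
          -> return 1
          fibonacci(j=0)
          -> return 0
        -> return 1
        fibonacci(j=1)
        -> return 1
      -> return 2
      fibonacci(j=2) -> return 1  (same call as traced above)
    -> return 3
    fibonacci(j=3) -> return 2  (same call as traced above)
  -> return 5
  fibonacci(j=4) -> return 3  (same call as traced above)
-> return 8

Final answer: 8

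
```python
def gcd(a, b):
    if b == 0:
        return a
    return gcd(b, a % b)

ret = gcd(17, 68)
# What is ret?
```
Call trace:
gcd(a=17, b=68)
  gcd(a=68, b=17)
    gcd(a=17, b=0)
    -> return 17
  -> return 17
-> return 17

Final answer: 17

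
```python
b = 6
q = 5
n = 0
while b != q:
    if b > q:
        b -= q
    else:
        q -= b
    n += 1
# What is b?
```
Trace:
  b=6
  b=6, q=5
  b=6, q=5, n=0
  b=1, q=5, n=1
  b=1, q=4, n=2
  b=1, q=3, n=3
  b=1, q=2, n=4
  b=1, q=1, n=5

Final answer: 1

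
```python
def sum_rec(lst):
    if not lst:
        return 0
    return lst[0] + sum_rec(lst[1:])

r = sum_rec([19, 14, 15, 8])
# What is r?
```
Call trace:
sum_rec(lst=[19, 14, 15, 8])
  sum_rec(lst=[14, 15, 8])
    sum_rec(lst=[15, 8])
      sum_rec(lst=[8])
        sum_rec(lst=[])
        -> return 0
      -> return 8
    -> return 23
  -> return 37
-> return 56

Final answer: 56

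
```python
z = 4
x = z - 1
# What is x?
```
Trace:
  z=4
  z=4, x=3

Final answer: 3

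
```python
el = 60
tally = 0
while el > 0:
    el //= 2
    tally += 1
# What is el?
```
Trace:
  el=60
  el=60, tally=0
  el=30, tally=1
  el=15, tally=2
  el=7, tally=3
  el=3, tally=4
  el=1, tally=5
  el=0, tally=6

Final answer: 0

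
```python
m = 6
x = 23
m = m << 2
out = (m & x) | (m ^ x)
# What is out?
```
Trace:
  m=6
  m=6, x=23
  m=24, x=23
  m=24, x=23, out=31

Final answer: 31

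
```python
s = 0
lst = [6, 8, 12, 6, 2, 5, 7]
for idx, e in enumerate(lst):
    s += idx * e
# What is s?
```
Trace:
  s=0
  s=0, idx=0, e=6
  s=8, idx=1, e=8
  s=32, idx=2, e=12
  s=50, idx=3, e=6
  s=58, idx=4, e=2
  s=83, idx=5, e=5
  s=125, idx=6, e=7

Final answer: 125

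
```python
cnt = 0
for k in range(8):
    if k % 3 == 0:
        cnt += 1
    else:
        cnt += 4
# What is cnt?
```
Trace:
  cnt=0
  cnt=1, k=0
  cnt=5, k=1
  cnt=9, k=2
  cnt=10, k=3
  cnt=14, k=4
  cnt=18, k=5
  cnt=19, k=6
  cnt=23, k=7

Final answer: 23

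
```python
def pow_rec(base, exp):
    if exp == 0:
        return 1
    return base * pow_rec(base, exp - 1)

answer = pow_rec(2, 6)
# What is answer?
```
Call trace:
pow_rec(base=2, exp=6)
  pow_rec(base=2, exp=5)
    pow_rec(base=2, exp=4)
      pow_rec(base=2, exp=3)
        pow_rec(base=2, exp=2)
          pow_rec(base=2, exp=1)
            pow_rec(base=2, exp=0)
            -> return 1
          -> return 2
        -> return 4
      -> return 8
    -> return 16
  -> return 32
-> return 64

Final answer: 64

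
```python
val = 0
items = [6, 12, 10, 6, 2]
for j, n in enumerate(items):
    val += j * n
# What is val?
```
Trace:
  val=0
  val=0, j=0, n=6
  val=12, j=1, n=12
  val=32, j=2, n=10
  val=50, j=3, n=6
  val=58, j=4, n=2

Final answer: 58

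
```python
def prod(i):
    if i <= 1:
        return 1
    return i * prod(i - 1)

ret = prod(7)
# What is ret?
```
Call trace:
prod(i=7)
  prod(i=6)
    prod(i=5)
      prod(i=4)
        prod(i=3)
          prod(i=2)
            prod(i=1)
            -> return 1
          -> return 2
        -> return 6
      -> return 24
    -> return 120
  -> return 720
-> return 5040

Final answer: 5040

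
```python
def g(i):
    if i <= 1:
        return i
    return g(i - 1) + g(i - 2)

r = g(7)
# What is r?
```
Call trace (a repeated sub-call is expanded the first time; later identical calls just restate its return value):
g(i=7)
  g(i=6)
    g(i=5)
      g(i=4)
        g(i=3)
          g(i=2)
            g(i=1)
            -> return 1
            g(i=0)
            -> return 0
          -> return 1
          g(i=1)
          -> return 1
        -> return 2
        g(i=2) -> return 1  (same call as traced above)
      -> return 3
      g(i=3) -> return 2  (same call as traced above)
    -> return 5
    g(i=4) -> return 3  (same call as traced above)
  -> return 8
  g(i=5) -> return 5  (same call as traced above)
-> return 13

Final answer: 13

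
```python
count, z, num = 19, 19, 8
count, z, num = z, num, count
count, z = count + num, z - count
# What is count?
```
Trace:
  count=19, z=19, num=8
  count=19, z=8, num=19
  count=38, z=-11, num=19

Final answer: 38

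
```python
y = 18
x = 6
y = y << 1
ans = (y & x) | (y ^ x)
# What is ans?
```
Trace:
  y=18
  y=18, x=6
  y=36, x=6
  y=36, x=6, ans=38

Final answer: 38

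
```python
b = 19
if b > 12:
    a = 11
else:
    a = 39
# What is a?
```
Trace:
  b=19
  b=19, a=11

Final answer: 11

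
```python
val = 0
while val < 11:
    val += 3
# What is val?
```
Trace:
  val=0
  val=3
  val=6
  val=9
  val=12

Final answer: 12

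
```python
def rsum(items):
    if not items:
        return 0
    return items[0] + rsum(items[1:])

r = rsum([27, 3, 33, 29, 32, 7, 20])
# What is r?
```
Call trace:
rsum(items=[27, 3, 33, 29, 32, 7, 20])
  rsum(items=[3, 33, 29, 32, 7, 20])
    rsum(items=[33, 29, 32, 7, 20])
      rsum(items=[29, 32, 7, 20])
        rsum(items=[32, 7, 20])
          rsum(items=[7, 20])
            rsum(items=[20])
              rsum(items=[])
              -> return 0
            -> return 20
          -> return 27
        -> return 59
      -> return 88
    -> return 121
  -> return 124
-> return 151

Final answer: 151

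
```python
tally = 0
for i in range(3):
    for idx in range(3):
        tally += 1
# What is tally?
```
Trace:
  tally=0
  tally=1, i=0, idx=0
  tally=2, i=0, idx=1
  tally=3, i=0, idx=2
  tally=4, i=1, idx=0
  tally=5, i=1, idx=1
  tally=6, i=1, idx=2
  tally=7, i=2, idx=0
  tally=8, i=2, idx=1
  tally=9, i=2, idx=2

Final answer: 9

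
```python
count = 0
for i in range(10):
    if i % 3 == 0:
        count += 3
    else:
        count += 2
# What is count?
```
Trace:
  count=0
  count=3, i=0
  count=5, i=1
  count=7, i=2
  count=10, i=3
  count=12, i=4
  count=14, i=5
  count=17, i=6
  count=19, i=7
  count=21, i=8
  count=24, i=9

Final answer: 24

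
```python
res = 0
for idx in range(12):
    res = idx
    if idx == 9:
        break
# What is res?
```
Trace:
  res=0
  res=0, idx=0
  res=1, idx=1
  res=2, idx=2
  res=3, idx=3
  res=4, idx=4
  res=5, idx=5
  res=6, idx=6
  res=7, idx=7
  res=8, idx=8
  res=9, idx=9

Final answer: 9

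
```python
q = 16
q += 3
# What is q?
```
Trace:
  q=16
  q=19

Final answer: 19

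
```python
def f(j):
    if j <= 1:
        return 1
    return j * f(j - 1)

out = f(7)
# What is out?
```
Call trace:
f(j=7)
  f(j=6)
    f(j=5)
      f(j=4)
        f(j=3)
          f(j=2)
            f(j=1)
            -> return 1
          -> return 2
        -> return 6
      -> return 24
    -> return 120
  -> return 720
-> return 5040

Final answer: 5040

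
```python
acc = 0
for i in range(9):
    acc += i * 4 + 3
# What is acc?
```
Trace:
  acc=0
  acc=3, i=0
  acc=10, i=1
  acc=21, i=2
  acc=36, i=3
  acc=55, i=4
  acc=78, i=5
  acc=105, i=6
  acc=136, i=7
  acc=171, i=8

Final answer: 171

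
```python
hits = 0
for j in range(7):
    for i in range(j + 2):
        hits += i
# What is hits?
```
Trace:
  hits=0
  hits=0, j=0, i=0
  hits=1, j=0, i=1
  hits=1, j=1, i=0
  hits=2, j=1, i=1
  hits=4, j=1, i=2
  hits=4, j=2, i=0
  hits=5, j=2, i=1
  hits=7, j=2, i=2
  hits=10, j=2, i=3
  hits=10, j=3, i=0
  hits=11, j=3, i=1
  hits=13, j=3, i=2
  hits=16, j=3, i=3
  hits=20, j=3, i=4
  hits=20, j=4, i=0
  hits=21, j=4, i=1
  hits=23, j=4, i=2
  hits=26, j=4, i=3
  hits=30, j=4, i=4
  hits=35, j=4, i=5
  hits=35, j=5, i=0
  hits=36, j=5, i=1
  hits=38, j=5, i=2
  hits=41, j=5, i=3
  hits=45, j=5, i=4
  hits=50, j=5, i=5
  hits=56, j=5, i=6
  hits=56, j=6, i=0
  hits=57, j=6, i=1
  hits=59, j=6, i=2
  hits=62, j=6, i=3
  hits=66, j=6, i=4
  hits=71, j=6, i=5
  hits=77, j=6, i=6
  hits=84, j=6, i=7

Final answer: 84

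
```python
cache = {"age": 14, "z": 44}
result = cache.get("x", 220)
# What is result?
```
Trace:
  cache={'age': 14, 'z': 44}
  cache={'age': 14, 'z': 44}, result=220

Final answer: 220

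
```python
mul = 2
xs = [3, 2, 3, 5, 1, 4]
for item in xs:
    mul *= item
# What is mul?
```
Trace:
  mul=2
  mul=6, item=3
  mul=12, item=2
  mul=36, item=3
  mul=180, item=5
  mul=180, item=1
  mul=720, item=4

Final answer: 720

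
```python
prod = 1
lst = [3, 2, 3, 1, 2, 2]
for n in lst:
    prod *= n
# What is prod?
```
Trace:
  prod=1
  prod=3, n=3
  prod=6, n=2
  prod=18, n=3
  prod=18, n=1
  prod=36, n=2
  prod=72, n=2

Final answer: 72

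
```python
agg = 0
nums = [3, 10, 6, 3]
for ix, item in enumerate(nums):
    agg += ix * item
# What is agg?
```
Trace:
  agg=0
  agg=0, ix=0, item=3
  agg=10, ix=1, item=10
  agg=22, ix=2, item=6
  agg=31, ix=3, item=3

Final answer: 31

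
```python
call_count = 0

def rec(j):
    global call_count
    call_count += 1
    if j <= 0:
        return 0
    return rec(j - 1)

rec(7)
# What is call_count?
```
Call trace:
rec(j=7)
  rec(j=6)
    rec(j=5)
      rec(j=4)
        rec(j=3)
          rec(j=2)
            rec(j=1)
              rec(j=0)
              -> return 0
            -> return 0
          -> return 0
        -> return 0
      -> return 0
    -> return 0
  -> return 0
-> return 0

call_count is incremented once per call. rec is entered once for each j = 7, 6, 5, 4, 3, 2, 1, 0 (the j <= 0 call returns without recursing), i.e. 7 + 1 calls.
call_count = 8

Final answer: 8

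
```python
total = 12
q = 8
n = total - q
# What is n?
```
Trace:
  total=12
  total=12, q=8
  total=12, q=8, n=4

Final answer: 4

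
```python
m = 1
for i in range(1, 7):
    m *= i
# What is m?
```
Trace:
  m=1
  m=1, i=1
  m=2, i=2
  m=6, i=3
  m=24, i=4
  m=120, i=5
  m=720, i=6

Final answer: 720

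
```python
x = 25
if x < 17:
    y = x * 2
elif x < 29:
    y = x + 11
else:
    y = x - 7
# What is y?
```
Trace:
  x=25
  x=25, y=36

Final answer: 36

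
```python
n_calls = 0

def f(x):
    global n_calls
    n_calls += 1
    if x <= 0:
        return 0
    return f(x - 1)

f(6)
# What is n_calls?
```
Call trace:
f(x=6)
  f(x=5)
    f(x=4)
      f(x=3)
        f(x=2)
          f(x=1)
            f(x=0)
            -> return 0
          -> return 0
        -> return 0
      -> return 0
    -> return 0
  -> return 0
-> return 0

n_calls is incremented once per call. f is entered once for each x = 6, 5, 4, 3, 2, 1, 0 (the x <= 0 call returns without recursing), i.e. 6 + 1 calls.
n_calls = 7

Final answer: 7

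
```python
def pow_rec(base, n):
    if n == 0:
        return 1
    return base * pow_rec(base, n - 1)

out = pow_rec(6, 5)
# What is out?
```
Call trace:
pow_rec(base=6, n=5)
  pow_rec(base=6, n=4)
    pow_rec(base=6, n=3)
      pow_rec(base=6, n=2)
        pow_rec(base=6, n=1)
          pow_rec(base=6, n=0)
          -> return 1
        -> return 6
      -> return 36
    -> return 216
  -> return 1296
-> return 7776

Final answer: 7776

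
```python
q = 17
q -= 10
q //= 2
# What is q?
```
Trace:
  q=17
  q=7
  q=3

Final answer: 3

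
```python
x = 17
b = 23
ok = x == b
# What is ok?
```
Trace:
  x=17
  x=17, b=23
  x=17, b=23, ok=False

Final answer: False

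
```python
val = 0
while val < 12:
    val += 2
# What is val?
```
Trace:
  val=0
  val=2
  val=4
  val=6
  val=8
  val=10
  val=12

Final answer: 12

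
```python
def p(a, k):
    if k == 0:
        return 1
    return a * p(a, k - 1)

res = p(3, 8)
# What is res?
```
Call trace:
p(a=3, k=8)
  p(a=3, k=7)
    p(a=3, k=6)
      p(a=3, k=5)
        p(a=3, k=4)
          p(a=3, k=3)
            p(a=3, k=2)
              p(a=3, k=1)
                p(a=3, k=0)
                -> return 1
              -> return 3
            -> return 9
          -> return 27
        -> return 81
      -> return 243
    -> return 729
  -> return 2187
-> return 6561

Final answer: 6561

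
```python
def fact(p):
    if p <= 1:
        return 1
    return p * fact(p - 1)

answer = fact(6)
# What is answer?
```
Call trace:
fact(p=6)
  fact(p=5)
    fact(p=4)
      fact(p=3)
        fact(p=2)
          fact(p=1)
          -> return 1
        -> return 2
      -> return 6
    -> return 24
  -> return 120
-> return 720

Final answer: 720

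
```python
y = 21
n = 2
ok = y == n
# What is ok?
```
Trace:
  y=21
  y=21, n=2
  y=21, n=2, ok=False

Final answer: False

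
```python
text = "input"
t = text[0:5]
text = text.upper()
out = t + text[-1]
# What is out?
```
Trace:
  text='input'
  text='input', t='input'
  text='INPUT', t='input'
  text='INPUT', t='input', out='inputT'

Final answer: 'inputT'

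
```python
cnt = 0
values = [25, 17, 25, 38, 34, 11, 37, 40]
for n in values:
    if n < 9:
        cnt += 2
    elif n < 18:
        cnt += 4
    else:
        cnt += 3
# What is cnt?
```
Trace:
  cnt=0
  cnt=3, n=25
  cnt=7, n=17
  cnt=10, n=25
  cnt=13, n=38
  cnt=16, n=34
  cnt=20, n=11
  cnt=23, n=37
  cnt=26, n=40

Final answer: 26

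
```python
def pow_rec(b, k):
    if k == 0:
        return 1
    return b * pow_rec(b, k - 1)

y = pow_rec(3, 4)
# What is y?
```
Call trace:
pow_rec(b=3, k=4)
  pow_rec(b=3, k=3)
    pow_rec(b=3, k=2)
      pow_rec(b=3, k=1)
        pow_rec(b=3, k=0)
        -> return 1
      -> return 3
    -> return 9
  -> return 27
-> return 81

Final answer: 81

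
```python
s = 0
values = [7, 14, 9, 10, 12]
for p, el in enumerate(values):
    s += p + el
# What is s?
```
Trace:
  s=0
  s=7, p=0, el=7
  s=22, p=1, el=14
  s=33, p=2, el=9
  s=46, p=3, el=10
  s=62, p=4, el=12

Final answer: 62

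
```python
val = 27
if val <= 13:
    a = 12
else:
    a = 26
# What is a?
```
Trace:
  val=27
  val=27, a=26

Final answer: 26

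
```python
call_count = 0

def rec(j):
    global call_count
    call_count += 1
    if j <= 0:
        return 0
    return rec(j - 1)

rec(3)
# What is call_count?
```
Call trace:
rec(j=3)
  rec(j=2)
    rec(j=1)
      rec(j=0)
      -> return 0
    -> return 0
  -> return 0
-> return 0

call_count is incremented once per call. rec is entered once for each j = 3, 2, 1, 0 (the j <= 0 call returns without recursing), i.e. 3 + 1 calls.
call_count = 4

Final answer: 4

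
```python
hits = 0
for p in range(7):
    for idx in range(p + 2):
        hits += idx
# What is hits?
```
Trace:
  hits=0
  hits=0, p=0, idx=0
  hits=1, p=0, idx=1
  hits=1, p=1, idx=0
  hits=2, p=1, idx=1
  hits=4, p=1, idx=2
  hits=4, p=2, idx=0
  hits=5, p=2, idx=1
  hits=7, p=2, idx=2
  hits=10, p=2, idx=3
  hits=10, p=3, idx=0
  hits=11, p=3, idx=1
  hits=13, p=3, idx=2
  hits=16, p=3, idx=3
  hits=20, p=3, idx=4
  hits=20, p=4, idx=0
  hits=21, p=4, idx=1
  hits=23, p=4, idx=2
  hits=26, p=4, idx=3
  hits=30, p=4, idx=4
  hits=35, p=4, idx=5
  hits=35, p=5, idx=0
  hits=36, p=5, idx=1
  hits=38, p=5, idx=2
  hits=41, p=5, idx=3
  hits=45, p=5, idx=4
  hits=50, p=5, idx=5
  hits=56, p=5, idx=6
  hits=56, p=6, idx=0
  hits=57, p=6, idx=1
  hits=59, p=6, idx=2
  hits=62, p=6, idx=3
  hits=66, p=6, idx=4
  hits=71, p=6, idx=5
  hits=77, p=6, idx=6
  hits=84, p=6, idx=7

Final answer: 84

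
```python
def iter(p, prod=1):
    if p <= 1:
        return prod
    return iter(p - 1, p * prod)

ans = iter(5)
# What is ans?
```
Call trace:
iter(p=5, prod=1)
  iter(p=4, prod=5)
    iter(p=3, prod=20)
      iter(p=2, prod=60)
        iter(p=1, prod=120)
        -> return 120
      -> return 120
    -> return 120
  -> return 120
-> return 120

Final answer: 120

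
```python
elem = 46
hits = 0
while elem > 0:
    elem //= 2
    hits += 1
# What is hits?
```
Trace:
  elem=46
  elem=46, hits=0
  elem=23, hits=1
  elem=11, hits=2
  elem=5, hits=3
  elem=2, hits=4
  elem=1, hits=5
  elem=0, hits=6

Final answer: 6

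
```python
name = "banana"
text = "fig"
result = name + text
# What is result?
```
Trace:
  name='banana'
  name='banana', text='fig'
  name='banana', text='fig', result='bananafig'

Final answer: 'bananafig'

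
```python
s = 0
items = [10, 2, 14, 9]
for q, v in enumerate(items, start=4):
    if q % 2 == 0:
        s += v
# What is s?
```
Trace:
  s=0
  s=10, q=4, v=10
  s=10, q=5, v=2
  s=24, q=6, v=14
  s=24, q=7, v=9

Final answer: 24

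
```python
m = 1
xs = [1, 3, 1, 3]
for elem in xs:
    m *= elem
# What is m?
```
Trace:
  m=1
  m=1, elem=1
  m=3, elem=3
  m=3, elem=1
  m=9, elem=3

Final answer: 9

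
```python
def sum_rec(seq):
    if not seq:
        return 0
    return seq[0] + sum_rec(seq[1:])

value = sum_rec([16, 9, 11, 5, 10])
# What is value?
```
Call trace:
sum_rec(seq=[16, 9, 11, 5, 10])
  sum_rec(seq=[9, 11, 5, 10])
    sum_rec(seq=[11, 5, 10])
      sum_rec(seq=[5, 10])
        sum_rec(seq=[10])
          sum_rec(seq=[])
          -> return 0
        -> return 10
      -> return 15
    -> return 26
  -> return 35
-> return 51

Final answer: 51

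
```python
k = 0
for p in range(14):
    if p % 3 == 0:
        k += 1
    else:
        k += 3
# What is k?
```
Trace:
  k=0
  k=1, p=0
  k=4, p=1
  k=7, p=2
  k=8, p=3
  k=11, p=4
  k=14, p=5
  k=15, p=6
  k=18, p=7
  k=21, p=8
  k=22, p=9
  k=25, p=10
  k=28, p=11
  k=29, p=12
  k=32, p=13

Final answer: 32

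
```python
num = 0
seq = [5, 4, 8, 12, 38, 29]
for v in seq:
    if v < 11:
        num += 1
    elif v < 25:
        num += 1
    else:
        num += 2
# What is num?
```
Trace:
  num=0
  num=1, v=5
  num=2, v=4
  num=3, v=8
  num=4, v=12
  num=6, v=38
  num=8, v=29

Final answer: 8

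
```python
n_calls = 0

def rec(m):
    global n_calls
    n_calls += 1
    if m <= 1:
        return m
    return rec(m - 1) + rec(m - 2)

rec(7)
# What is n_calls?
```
Call trace (a repeated sub-call is expanded the first time; later identical calls just restate its return value):
rec(m=7)
  rec(m=6)
    rec(m=5)
      rec(m=4)
        rec(m=3)
          rec(m=2)
            rec(m=1)
            -> return 1
            rec(m=0)
            -> return 0
          -> return 1
          rec(m=1)
          -> return 1
        -> return 2
        rec(m=2) -> return 1  (same call as traced above)
      -> return 3
      rec(m=3) -> return 2  (same call as traced above)
    -> return 5
    rec(m=4) -> return 3  (same call as traced above)
  -> return 8
  rec(m=5) -> return 5  (same call as traced above)
-> return 13

n_calls is incremented once per call, so count the calls in each subtree. Let C(m) = number of calls made by rec(m).
C(0) = C(1) = 1 (base case, no recursion); C(m) = 1 + C(m - 1) + C(m - 2) otherwise.
C(2) = 1 + C(1) + C(0) = 1 + 1 + 1 = 3
C(3) = 1 + C(2) + C(1) = 1 + 3 + 1 = 5
C(4) = 1 + C(3) + C(2) = 1 + 5 + 3 = 9
C(5) = 1 + C(4) + C(3) = 1 + 9 + 5 = 15
C(6) = 1 + C(5) + C(4) = 1 + 15 + 9 = 25
C(7) = 1 + C(6) + C(5) = 1 + 25 + 15 = 41
n_calls = C(7) = 41

Final answer: 41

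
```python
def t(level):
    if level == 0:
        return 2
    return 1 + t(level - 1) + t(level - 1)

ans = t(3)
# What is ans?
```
Call trace (a repeated sub-call is expanded the first time; later identical calls just restate its return value):
t(level=3)
  t(level=2)
    t(level=1)
      t(level=0)
      -> return 2
      t(level=0)
      -> return 2
    -> return 5
    t(level=1) -> return 5  (same call as traced above)
  -> return 11
  t(level=2) -> return 11  (same call as traced above)
-> return 23

Final answer: 23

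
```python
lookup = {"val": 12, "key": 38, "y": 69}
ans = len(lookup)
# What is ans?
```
Trace:
  lookup={'val': 12, 'key': 38, 'y': 69}
  lookup={'val': 12, 'key': 38, 'y': 69}, ans=3

Final answer: 3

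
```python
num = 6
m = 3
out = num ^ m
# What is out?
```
Trace:
  num=6
  num=6, m=3
  num=6, m=3, out=5

Final answer: 5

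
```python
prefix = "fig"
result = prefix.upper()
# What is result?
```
Trace:
  prefix='fig'
  prefix='fig', result='FIG'

Final answer: 'FIG'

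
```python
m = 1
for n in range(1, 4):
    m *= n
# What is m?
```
Trace:
  m=1
  m=1, n=1
  m=2, n=2
  m=6, n=3

Final answer: 6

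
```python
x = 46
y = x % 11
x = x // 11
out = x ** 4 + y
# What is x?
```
Trace:
  x=46
  x=46, y=2
  x=4, y=2
  x=4, y=2, out=258

Final answer: 4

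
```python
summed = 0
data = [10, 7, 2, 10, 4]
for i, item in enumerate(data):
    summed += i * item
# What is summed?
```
Trace:
  summed=0
  summed=0, i=0, item=10
  summed=7, i=1, item=7
  summed=11, i=2, item=2
  summed=41, i=3, item=10
  summed=57, i=4, item=4

Final answer: 57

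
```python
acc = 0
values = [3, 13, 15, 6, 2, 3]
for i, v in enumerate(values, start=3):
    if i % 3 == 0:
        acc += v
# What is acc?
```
Trace:
  acc=0
  acc=3, i=3, v=3
  acc=3, i=4, v=13
  acc=3, i=5, v=15
  acc=9, i=6, v=6
  acc=9, i=7, v=2
  acc=9, i=8, v=3

Final answer: 9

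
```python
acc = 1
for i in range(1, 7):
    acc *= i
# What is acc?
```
Trace:
  acc=1
  acc=1, i=1
  acc=2, i=2
  acc=6, i=3
  acc=24, i=4
  acc=120, i=5
  acc=720, i=6

Final answer: 720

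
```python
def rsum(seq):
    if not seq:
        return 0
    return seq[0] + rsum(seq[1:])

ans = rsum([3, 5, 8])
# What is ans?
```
Call trace:
rsum(seq=[3, 5, 8])
  rsum(seq=[5, 8])
    rsum(seq=[8])
      rsum(seq=[])
      -> return 0
    -> return 8
  -> return 13
-> return 16

Final answer: 16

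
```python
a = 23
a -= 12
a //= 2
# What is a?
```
Trace:
  a=23
  a=11
  a=5

Final answer: 5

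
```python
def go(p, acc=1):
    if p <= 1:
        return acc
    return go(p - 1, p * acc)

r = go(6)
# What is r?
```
Call trace:
go(p=6, acc=1)
  go(p=5, acc=6)
    go(p=4, acc=30)
      go(p=3, acc=120)
        go(p=2, acc=360)
          go(p=1, acc=720)
          -> return 720
        -> return 720
      -> return 720
    -> return 720
  -> return 720
-> return 720

Final answer: 720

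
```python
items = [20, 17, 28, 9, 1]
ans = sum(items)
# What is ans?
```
Trace:
  items=[20, 17, 28, 9, 1]
  items=[20, 17, 28, 9, 1], ans=75

Final answer: 75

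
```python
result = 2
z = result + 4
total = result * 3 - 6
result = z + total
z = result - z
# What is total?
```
Trace:
  result=2
  result=2, z=6
  result=2, z=6, total=0
  result=6, z=6, total=0
  result=6, z=0, total=0

Final answer: 0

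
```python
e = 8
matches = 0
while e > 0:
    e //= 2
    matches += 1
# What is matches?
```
Trace:
  e=8
  e=8, matches=0
  e=4, matches=1
  e=2, matches=2
  e=1, matches=3
  e=0, matches=4

Final answer: 4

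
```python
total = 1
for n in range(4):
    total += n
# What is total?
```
Trace:
  total=1
  total=1, n=0
  total=2, n=1
  total=4, n=2
  total=7, n=3

Final answer: 7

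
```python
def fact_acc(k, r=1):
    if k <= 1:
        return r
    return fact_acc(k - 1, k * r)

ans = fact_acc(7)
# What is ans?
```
Call trace:
fact_acc(k=7, r=1)
  fact_acc(k=6, r=7)
    fact_acc(k=5, r=42)
      fact_acc(k=4, r=210)
        fact_acc(k=3, r=840)
          fact_acc(k=2, r=2520)
            fact_acc(k=1, r=5040)
            -> return 5040
          -> return 5040
        -> return 5040
      -> return 5040
    -> return 5040
  -> return 5040
-> return 5040

Final answer: 5040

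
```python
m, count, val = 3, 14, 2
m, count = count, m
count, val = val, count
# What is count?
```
Trace:
  m=3, count=14, val=2
  m=14, count=3, val=2
  m=14, count=2, val=3

Final answer: 2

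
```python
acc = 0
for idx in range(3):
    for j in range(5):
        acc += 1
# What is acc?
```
Trace:
  acc=0
  acc=1, idx=0, j=0
  acc=2, idx=0, j=1
  acc=3, idx=0, j=2
  acc=4, idx=0, j=3
  acc=5, idx=0, j=4
  acc=6, idx=1, j=0
  acc=7, idx=1, j=1
  acc=8, idx=1, j=2
  acc=9, idx=1, j=3
  acc=10, idx=1, j=4
  acc=11, idx=2, j=0
  acc=12, idx=2, j=1
  acc=13, idx=2, j=2
  acc=14, idx=2, j=3
  acc=15, idx=2, j=4

Final answer: 15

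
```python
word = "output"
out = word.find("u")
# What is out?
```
Trace:
  word='output'
  word='output', out=1

Final answer: 1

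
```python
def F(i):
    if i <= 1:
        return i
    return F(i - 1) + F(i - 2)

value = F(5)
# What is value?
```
Call trace (a repeated sub-call is expanded the first time; later identical calls just restate its return value):
F(i=5)
  F(i=4)
    F(i=3)
      F(i=2)
        F(i=1)
        -> return 1
        F(i=0)
        -> return 0
      -> return 1
      F(i=1)
      -> return 1
    -> return 2
    F(i=2) -> return 1  (same call as traced above)
  -> return 3
  F(i=3) -> return 2  (same call as traced above)
-> return 5

Final answer: 5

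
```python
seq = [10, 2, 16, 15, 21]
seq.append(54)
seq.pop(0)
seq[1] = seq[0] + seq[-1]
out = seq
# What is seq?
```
Trace:
  seq=[10, 2, 16, 15, 21]
  seq=[10, 2, 16, 15, 21, 54]
  seq=[2, 16, 15, 21, 54]
  seq=[2, 56, 15, 21, 54]
  seq=[2, 56, 15, 21, 54], out=[2, 56, 15, 21, 54]

Final answer: [2, 56, 15, 21, 54]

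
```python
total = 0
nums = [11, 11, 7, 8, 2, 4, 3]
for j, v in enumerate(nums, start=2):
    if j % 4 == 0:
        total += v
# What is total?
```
Trace:
  total=0
  total=0, j=2, v=11
  total=0, j=3, v=11
  total=7, j=4, v=7
  total=7, j=5, v=8
  total=7, j=6, v=2
  total=7, j=7, v=4
  total=10, j=8, v=3

Final answer: 10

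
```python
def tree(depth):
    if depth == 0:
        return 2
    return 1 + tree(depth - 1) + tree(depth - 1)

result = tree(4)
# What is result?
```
Call trace (a repeated sub-call is expanded the first time; later identical calls just restate its return value):
tree(depth=4)
  tree(depth=3)
    tree(depth=2)
      tree(depth=1)
        tree(depth=0)
        -> return 2
        tree(depth=0)
        -> return 2
      -> return 5
      tree(depth=1) -> return 5  (same call as traced above)
    -> return 11
    tree(depth=2) -> return 11  (same call as traced above)
  -> return 23
  tree(depth=3) -> return 23  (same call as traced above)
-> return 47

Final answer: 47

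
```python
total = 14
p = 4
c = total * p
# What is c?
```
Trace:
  total=14
  total=14, p=4
  total=14, p=4, c=56

Final answer: 56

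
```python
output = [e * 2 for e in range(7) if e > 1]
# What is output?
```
Trace:
  e=0
  e=1
  e=2
  e=3
  e=4
  e=5
  e=6
  output=[4, 6, 8, 10, 12]

Final answer: [4, 6, 8, 10, 12]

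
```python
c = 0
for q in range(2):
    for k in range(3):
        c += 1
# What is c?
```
Trace:
  c=0
  c=1, q=0, k=0
  c=2, q=0, k=1
  c=3, q=0, k=2
  c=4, q=1, k=0
  c=5, q=1, k=1
  c=6, q=1, k=2

Final answer: 6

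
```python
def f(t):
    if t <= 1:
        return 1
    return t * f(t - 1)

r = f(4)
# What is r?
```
Call trace:
f(t=4)
  f(t=3)
    f(t=2)
      f(t=1)
      -> return 1
    -> return 2
  -> return 6
-> return 24

Final answer: 24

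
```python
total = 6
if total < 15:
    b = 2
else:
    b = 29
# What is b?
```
Trace:
  total=6
  total=6, b=2

Final answer: 2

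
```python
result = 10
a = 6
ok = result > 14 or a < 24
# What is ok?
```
Trace:
  result=10
  result=10, a=6
  result=10, a=6, ok=True

Final answer: True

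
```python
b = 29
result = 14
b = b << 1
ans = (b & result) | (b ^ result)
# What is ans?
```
Trace:
  b=29
  b=29, result=14
  b=58, result=14
  b=58, result=14, ans=62

Final answer: 62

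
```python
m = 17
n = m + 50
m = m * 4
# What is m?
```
Trace:
  m=17
  m=17, n=67
  m=68, n=67

Final answer: 68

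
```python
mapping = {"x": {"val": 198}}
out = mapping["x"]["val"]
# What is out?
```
Trace:
  mapping={'x': {'val': 198}}
  mapping={'x': {'val': 198}}, out=198

Final answer: 198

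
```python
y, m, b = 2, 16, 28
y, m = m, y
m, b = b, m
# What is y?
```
Trace:
  y=2, m=16, b=28
  y=16, m=2, b=28
  y=16, m=28, b=2

Final answer: 16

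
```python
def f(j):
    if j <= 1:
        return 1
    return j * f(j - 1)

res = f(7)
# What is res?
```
Call trace:
f(j=7)
  f(j=6)
    f(j=5)
      f(j=4)
        f(j=3)
          f(j=2)
            f(j=1)
            -> return 1
          -> return 2
        -> return 6
      -> return 24
    -> return 120
  -> return 720
-> return 5040

Final answer: 5040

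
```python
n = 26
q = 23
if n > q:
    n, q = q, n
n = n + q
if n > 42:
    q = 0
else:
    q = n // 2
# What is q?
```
Trace:
  n=26
  n=26, q=23
  n=23, q=26
  n=49, q=26
  n=49, q=0

Final answer: 0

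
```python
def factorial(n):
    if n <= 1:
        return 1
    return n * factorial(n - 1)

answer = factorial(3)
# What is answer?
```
Call trace:
factorial(n=3)
  factorial(n=2)
    factorial(n=1)
    -> return 1
  -> return 2
-> return 6

Final answer: 6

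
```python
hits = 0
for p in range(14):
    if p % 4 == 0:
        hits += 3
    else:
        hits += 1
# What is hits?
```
Trace:
  hits=0
  hits=3, p=0
  hits=4, p=1
  hits=5, p=2
  hits=6, p=3
  hits=9, p=4
  hits=10, p=5
  hits=11, p=6
  hits=12, p=7
  hits=15, p=8
  hits=16, p=9
  hits=17, p=10
  hits=18, p=11
  hits=21, p=12
  hits=22, p=13

Final answer: 22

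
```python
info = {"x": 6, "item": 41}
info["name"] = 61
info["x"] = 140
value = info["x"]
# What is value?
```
Trace:
  info={'x': 6, 'item': 41}
  info={'x': 6, 'item': 41, 'name': 61}
  info={'x': 140, 'item': 41, 'name': 61}
  info={'x': 140, 'item': 41, 'name': 61}, value=140

Final answer: 140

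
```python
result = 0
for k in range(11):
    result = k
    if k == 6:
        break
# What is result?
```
Trace:
  result=0
  result=0, k=0
  result=1, k=1
  result=2, k=2
  result=3, k=3
  result=4, k=4
  result=5, k=5
  result=6, k=6

Final answer: 6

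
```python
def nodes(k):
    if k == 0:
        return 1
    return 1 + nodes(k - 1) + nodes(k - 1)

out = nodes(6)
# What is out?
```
Call trace (a repeated sub-call is expanded the first time; later identical calls just restate its return value):
nodes(k=6)
  nodes(k=5)
    nodes(k=4)
      nodes(k=3)
        nodes(k=2)
          nodes(k=1)
            nodes(k=0)
            -> return 1
            nodes(k=0)
            -> return 1
          -> return 3
          nodes(k=1) -> return 3  (same call as traced above)
        -> return 7
        nodes(k=2) -> return 7  (same call as traced above)
      -> return 15
      nodes(k=3) -> return 15  (same call as traced above)
    -> return 31
    nodes(k=4) -> return 31  (same call as traced above)
  -> return 63
  nodes(k=5) -> return 63  (same call as traced above)
-> return 127

Final answer: 127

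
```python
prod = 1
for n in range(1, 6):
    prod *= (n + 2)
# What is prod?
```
Trace:
  prod=1
  prod=3, n=1
  prod=12, n=2
  prod=60, n=3
  prod=360, n=4
  prod=2520, n=5

Final answer: 2520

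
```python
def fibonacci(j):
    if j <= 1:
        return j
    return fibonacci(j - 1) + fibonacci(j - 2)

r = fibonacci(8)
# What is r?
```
Call trace (a repeated sub-call is expanded the first time; later identical calls just restate its return value):
fibonacci(j=8)
  fibonacci(j=7)
    fibonacci(j=6)
      fibonacci(j=5)
        fibonacci(j=4)
          fibonacci(j=3)
            fibonacci(j=2)
              fibonacci(j=1)
              -> return 1
              fibonacci(j=0)
              -> return 0
            -> return 1
            fibonacci(j=1)
            -> return 1
          -> return 2
          fibonacci(j=2) -> return 1  (same call as traced above)
        -> return 3
        fibonacci(j=3) -> return 2  (same call as traced above)
      -> return 5
      fibonacci(j=4) -> return 3  (same call as traced above)
    -> return 8
    fibonacci(j=5) -> return 5  (same call as traced above)
  -> return 13
  fibonacci(j=6) -> return 8  (same call as traced above)
-> return 21

Final answer: 21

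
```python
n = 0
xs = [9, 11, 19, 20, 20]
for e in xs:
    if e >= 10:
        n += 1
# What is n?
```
Trace:
  n=0
  n=0, e=9
  n=1, e=11
  n=2, e=19
  n=3, e=20
  n=4, e=20

Final answer: 4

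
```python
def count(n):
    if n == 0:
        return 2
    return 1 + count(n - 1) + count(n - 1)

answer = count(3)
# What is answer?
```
Call trace (a repeated sub-call is expanded the first time; later identical calls just restate its return value):
count(n=3)
  count(n=2)
    count(n=1)
      count(n=0)
      -> return 2
      count(n=0)
      -> return 2
    -> return 5
    count(n=1) -> return 5  (same call as traced above)
  -> return 11
  count(n=2) -> return 11  (same call as traced above)
-> return 23

Final answer: 23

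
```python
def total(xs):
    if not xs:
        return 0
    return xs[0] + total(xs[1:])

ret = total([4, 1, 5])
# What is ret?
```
Call trace:
total(xs=[4, 1, 5])
  total(xs=[1, 5])
    total(xs=[5])
      total(xs=[])
      -> return 0
    -> return 5
  -> return 6
-> return 10

Final answer: 10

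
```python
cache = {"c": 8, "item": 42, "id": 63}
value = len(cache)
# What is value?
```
Trace:
  cache={'c': 8, 'item': 42, 'id': 63}
  cache={'c': 8, 'item': 42, 'id': 63}, value=3

Final answer: 3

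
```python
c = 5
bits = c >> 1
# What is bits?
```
Trace:
  c=5
  c=5, bits=2

Final answer: 2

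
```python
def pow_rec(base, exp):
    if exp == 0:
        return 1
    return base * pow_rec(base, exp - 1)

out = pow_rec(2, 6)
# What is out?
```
Call trace:
pow_rec(base=2, exp=6)
  pow_rec(base=2, exp=5)
    pow_rec(base=2, exp=4)
      pow_rec(base=2, exp=3)
        pow_rec(base=2, exp=2)
          pow_rec(base=2, exp=1)
            pow_rec(base=2, exp=0)
            -> return 1
          -> return 2
        -> return 4
      -> return 8
    -> return 16
  -> return 32
-> return 64

Final answer: 64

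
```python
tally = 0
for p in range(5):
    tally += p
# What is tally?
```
Trace:
  tally=0
  tally=0, p=0
  tally=1, p=1
  tally=3, p=2
  tally=6, p=3
  tally=10, p=4

Final answer: 10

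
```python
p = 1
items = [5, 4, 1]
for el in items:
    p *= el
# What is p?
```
Trace:
  p=1
  p=5, el=5
  p=20, el=4
  p=20, el=1

Final answer: 20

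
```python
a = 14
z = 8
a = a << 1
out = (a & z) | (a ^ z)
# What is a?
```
Trace:
  a=14
  a=14, z=8
  a=28, z=8
  a=28, z=8, out=28

Final answer: 28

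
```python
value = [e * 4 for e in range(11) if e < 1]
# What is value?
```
Trace:
  e=0
  e=1
  e=2
  e=3
  e=4
  e=5
  e=6
  e=7
  e=8
  e=9
  e=10
  value=[0]

Final answer: [0]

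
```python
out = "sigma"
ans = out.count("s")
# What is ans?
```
Trace:
  out='sigma'
  out='sigma', ans=1

Final answer: 1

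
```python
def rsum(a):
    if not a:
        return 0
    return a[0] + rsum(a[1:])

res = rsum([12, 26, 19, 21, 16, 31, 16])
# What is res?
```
Call trace:
rsum(a=[12, 26, 19, 21, 16, 31, 16])
  rsum(a=[26, 19, 21, 16, 31, 16])
    rsum(a=[19, 21, 16, 31, 16])
      rsum(a=[21, 16, 31, 16])
        rsum(a=[16, 31, 16])
          rsum(a=[31, 16])
            rsum(a=[16])
              rsum(a=[])
              -> return 0
            -> return 16
          -> return 47
        -> return 63
      -> return 84
    -> return 103
  -> return 129
-> return 141

Final answer: 141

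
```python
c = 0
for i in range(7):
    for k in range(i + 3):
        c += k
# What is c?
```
Trace:
  c=0
  c=0, i=0, k=0
  c=1, i=0, k=1
  c=3, i=0, k=2
  c=3, i=1, k=0
  c=4, i=1, k=1
  c=6, i=1, k=2
  c=9, i=1, k=3
  c=9, i=2, k=0
  c=10, i=2, k=1
  c=12, i=2, k=2
  c=15, i=2, k=3
  c=19, i=2, k=4
  c=19, i=3, k=0
  c=20, i=3, k=1
  c=22, i=3, k=2
  c=25, i=3, k=3
  c=29, i=3, k=4
  c=34, i=3, k=5
  c=34, i=4, k=0
  c=35, i=4, k=1
  c=37, i=4, k=2
  c=40, i=4, k=3
  c=44, i=4, k=4
  c=49, i=4, k=5
  c=55, i=4, k=6
  c=55, i=5, k=0
  c=56, i=5, k=1
  c=58, i=5, k=2
  c=61, i=5, k=3
  c=65, i=5, k=4
  c=70, i=5, k=5
  c=76, i=5, k=6
  c=83, i=5, k=7
  c=83, i=6, k=0
  c=84, i=6, k=1
  c=86, i=6, k=2
  c=89, i=6, k=3
  c=93, i=6, k=4
  c=98, i=6, k=5
  c=104, i=6, k=6
  c=111, i=6, k=7
  c=119, i=6, k=8

Final answer: 119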